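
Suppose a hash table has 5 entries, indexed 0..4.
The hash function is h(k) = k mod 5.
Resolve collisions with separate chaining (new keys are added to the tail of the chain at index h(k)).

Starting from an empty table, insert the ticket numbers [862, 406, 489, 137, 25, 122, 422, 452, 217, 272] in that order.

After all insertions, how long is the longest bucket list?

7

862 -> bucket 2
406 -> bucket 1
489 -> bucket 4
137 -> bucket 2 (collision)
25 -> bucket 0
122 -> bucket 2 (collision)
422 -> bucket 2 (collision)
452 -> bucket 2 (collision)
217 -> bucket 2 (collision)
272 -> bucket 2 (collision)
Final buckets:
0: 25
1: 406
2: 862 -> 137 -> 122 -> 422 -> 452 -> 217 -> 272
3: .
4: 489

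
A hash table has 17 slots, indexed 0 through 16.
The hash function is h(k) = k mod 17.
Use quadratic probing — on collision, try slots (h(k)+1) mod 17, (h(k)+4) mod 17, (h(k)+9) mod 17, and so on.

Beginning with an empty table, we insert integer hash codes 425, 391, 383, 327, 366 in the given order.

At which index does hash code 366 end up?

10

425 hashes to 0; slot 0 is free => place at 0.
391 hashes to 0; 0 taken => place at 1.
383 hashes to 9; slot 9 is free => place at 9.
327 hashes to 4; slot 4 is free => place at 4.
366 hashes to 9; 9 taken => place at 10.
Table: [425, 391, _, _, 327, _, _, _, _, 383, 366, _, _, _, _, _, _]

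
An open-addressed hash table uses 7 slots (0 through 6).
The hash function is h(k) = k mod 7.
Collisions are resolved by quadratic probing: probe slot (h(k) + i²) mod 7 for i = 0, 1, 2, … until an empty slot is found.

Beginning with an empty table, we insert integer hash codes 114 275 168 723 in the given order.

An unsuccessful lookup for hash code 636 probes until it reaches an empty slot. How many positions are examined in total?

4

114 hashes to 2; slot 2 is free -> place at 2.
275 hashes to 2; 2 taken -> place at 3.
168 hashes to 0; slot 0 is free -> place at 0.
723 hashes to 2; 2,3 taken -> place at 6.
Table: [168, —, 114, 275, —, —, 723]
Lookup 636: h=6, probe 6,0,3,1 → slot 1 empty, not found.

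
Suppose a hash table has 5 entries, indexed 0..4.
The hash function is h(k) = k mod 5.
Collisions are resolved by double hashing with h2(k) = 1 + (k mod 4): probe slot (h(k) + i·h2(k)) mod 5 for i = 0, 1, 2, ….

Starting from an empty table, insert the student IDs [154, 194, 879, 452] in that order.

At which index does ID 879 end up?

154 hashes to 4; slot 4 is free → place at 4.
194 hashes to 4, h2=3; 4 taken → place at 2.
879 hashes to 4, h2=4; 4 taken → place at 3.
452 hashes to 2, h2=1; 2,3,4 taken → place at 0.
Table: [452, -, 194, 879, 154]

3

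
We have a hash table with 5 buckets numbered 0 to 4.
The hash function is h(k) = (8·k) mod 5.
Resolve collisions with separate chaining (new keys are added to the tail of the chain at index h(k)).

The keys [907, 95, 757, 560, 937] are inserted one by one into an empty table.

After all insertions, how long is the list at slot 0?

Insert 907: h=1, bucket 1 empty → new chain.
Insert 95: h=0, bucket 0 empty → new chain.
Insert 757: h=1, bucket 1 nonempty → append to chain.
Insert 560: h=0, bucket 0 nonempty → append to chain.
Insert 937: h=1, bucket 1 nonempty → append to chain.
Final buckets:
0: 95 -> 560
1: 907 -> 757 -> 937
2: —
3: —
4: —

2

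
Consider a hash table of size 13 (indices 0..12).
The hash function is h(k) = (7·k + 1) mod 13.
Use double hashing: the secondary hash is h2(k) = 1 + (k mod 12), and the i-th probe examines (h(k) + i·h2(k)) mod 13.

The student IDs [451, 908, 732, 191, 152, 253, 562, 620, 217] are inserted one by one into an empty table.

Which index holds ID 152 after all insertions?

451: h=12 -> slot 12
908: h=0 -> slot 0
732: h=3 -> slot 3
191: h=12, h2=12, probe 12,11 -> slot 11
152: h=12, h2=9, probe 12,8 -> slot 8
253: h=4 -> slot 4
562: h=9 -> slot 9
620: h=12, h2=9, probe 12,8,4,0,9,5 -> slot 5
217: h=12, h2=2, probe 12,1 -> slot 1
Table: [908, 217, —, 732, 253, 620, —, —, 152, 562, —, 191, 451]

8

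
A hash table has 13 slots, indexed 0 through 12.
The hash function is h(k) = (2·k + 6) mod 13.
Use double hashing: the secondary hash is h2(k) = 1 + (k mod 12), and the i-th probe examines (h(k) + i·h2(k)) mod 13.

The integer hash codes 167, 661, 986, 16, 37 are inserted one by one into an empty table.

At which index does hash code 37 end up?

167 hashes to 2; slot 2 is free => place at 2.
661 hashes to 2, h2=2; 2 taken => place at 4.
986 hashes to 2, h2=3; 2 taken => place at 5.
16 hashes to 12; slot 12 is free => place at 12.
37 hashes to 2, h2=2; 2,4 taken => place at 6.
Table: [—, —, 167, —, 661, 986, 37, —, —, —, —, —, 16]

6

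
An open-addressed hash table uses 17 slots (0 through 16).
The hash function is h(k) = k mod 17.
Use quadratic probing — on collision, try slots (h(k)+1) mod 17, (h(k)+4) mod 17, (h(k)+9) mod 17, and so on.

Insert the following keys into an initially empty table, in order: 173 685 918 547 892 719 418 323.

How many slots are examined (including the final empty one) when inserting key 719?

2

Insert 173: h=3, slot 3 empty => index 3.
Insert 685: h=5, slot 5 empty => index 5.
Insert 918: h=0, slot 0 empty => index 0.
Insert 547: h=3, slot 3 occupied => index 4.
Insert 892: h=8, slot 8 empty => index 8.
Insert 719: h=5, slot 5 occupied => index 6.
Insert 418: h=10, slot 10 empty => index 10.
Insert 323: h=0, slot 0 occupied => index 1.
Table: [918, 323, _, 173, 547, 685, 719, _, 892, _, 418, _, _, _, _, _, _]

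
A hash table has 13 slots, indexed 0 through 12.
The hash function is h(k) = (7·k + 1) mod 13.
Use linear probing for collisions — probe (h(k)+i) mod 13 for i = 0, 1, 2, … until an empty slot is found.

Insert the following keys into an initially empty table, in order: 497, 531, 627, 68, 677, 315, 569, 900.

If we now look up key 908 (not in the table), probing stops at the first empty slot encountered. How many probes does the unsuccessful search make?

Insert 497: h=9, slot 9 empty -> index 9.
Insert 531: h=0, slot 0 empty -> index 0.
Insert 627: h=9, slot 9 occupied -> index 10.
Insert 68: h=9, slots 9,10 occupied -> index 11.
Insert 677: h=8, slot 8 empty -> index 8.
Insert 315: h=9, slots 9,10,11 occupied -> index 12.
Insert 569: h=6, slot 6 empty -> index 6.
Insert 900: h=9, slots 9,10,11,12,0 occupied -> index 1.
Table: [531, 900, ., ., ., ., 569, ., 677, 497, 627, 68, 315]
Lookup 908: h=0, probe 0,1,2 → slot 2 empty, not found.

3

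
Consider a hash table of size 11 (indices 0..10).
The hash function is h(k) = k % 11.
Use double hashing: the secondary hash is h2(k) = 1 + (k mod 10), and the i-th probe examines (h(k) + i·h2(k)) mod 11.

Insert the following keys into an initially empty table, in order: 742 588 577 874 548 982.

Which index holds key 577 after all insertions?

2

742 hashes to 5; slot 5 is free -> place at 5.
588 hashes to 5, h2=9; 5 taken -> place at 3.
577 hashes to 5, h2=8; 5 taken -> place at 2.
874 hashes to 5, h2=5; 5 taken -> place at 10.
548 hashes to 9; slot 9 is free -> place at 9.
982 hashes to 3, h2=3; 3 taken -> place at 6.
Table: [-, -, 577, 588, -, 742, 982, -, -, 548, 874]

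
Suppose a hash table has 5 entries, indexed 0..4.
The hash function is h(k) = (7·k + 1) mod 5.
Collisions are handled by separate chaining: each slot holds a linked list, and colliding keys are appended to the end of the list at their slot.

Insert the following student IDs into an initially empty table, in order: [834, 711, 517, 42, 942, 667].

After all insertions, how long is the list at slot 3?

1

Insert 834: h=4, bucket 4 empty → new chain.
Insert 711: h=3, bucket 3 empty → new chain.
Insert 517: h=0, bucket 0 empty → new chain.
Insert 42: h=0, bucket 0 nonempty → append to chain.
Insert 942: h=0, bucket 0 nonempty → append to chain.
Insert 667: h=0, bucket 0 nonempty → append to chain.
Final buckets:
0: 517 -> 42 -> 942 -> 667
1: _
2: _
3: 711
4: 834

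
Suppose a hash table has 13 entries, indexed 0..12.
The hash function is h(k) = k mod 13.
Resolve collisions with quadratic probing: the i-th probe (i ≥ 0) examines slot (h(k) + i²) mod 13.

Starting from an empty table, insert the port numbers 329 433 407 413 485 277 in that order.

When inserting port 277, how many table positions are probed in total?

5

Insert 329: h=4, slot 4 empty => index 4.
Insert 433: h=4, slot 4 occupied => index 5.
Insert 407: h=4, slots 4,5 occupied => index 8.
Insert 413: h=10, slot 10 empty => index 10.
Insert 485: h=4, slots 4,5,8 occupied => index 0.
Insert 277: h=4, slots 4,5,8,0 occupied => index 7.
Table: [485, _, _, _, 329, 433, _, 277, 407, _, 413, _, _]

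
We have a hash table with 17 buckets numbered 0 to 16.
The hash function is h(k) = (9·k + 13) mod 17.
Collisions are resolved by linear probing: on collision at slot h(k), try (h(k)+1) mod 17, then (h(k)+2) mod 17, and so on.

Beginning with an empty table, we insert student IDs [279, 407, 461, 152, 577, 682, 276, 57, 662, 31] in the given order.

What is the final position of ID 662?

7

279 hashes to 8; slot 8 is free → place at 8.
407 hashes to 4; slot 4 is free → place at 4.
461 hashes to 14; slot 14 is free → place at 14.
152 hashes to 4; 4 taken → place at 5.
577 hashes to 4; 4,5 taken → place at 6.
682 hashes to 14; 14 taken → place at 15.
276 hashes to 15; 15 taken → place at 16.
57 hashes to 16; 16 taken → place at 0.
662 hashes to 4; 4,5,6 taken → place at 7.
31 hashes to 3; slot 3 is free → place at 3.
Table: [57, -, -, 31, 407, 152, 577, 662, 279, -, -, -, -, -, 461, 682, 276]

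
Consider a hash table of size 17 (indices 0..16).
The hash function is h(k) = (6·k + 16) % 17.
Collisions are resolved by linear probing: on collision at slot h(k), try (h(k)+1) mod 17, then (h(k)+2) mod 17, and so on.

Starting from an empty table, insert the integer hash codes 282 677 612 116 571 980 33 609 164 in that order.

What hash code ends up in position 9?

571

282 hashes to 8; slot 8 is free => place at 8.
677 hashes to 15; slot 15 is free => place at 15.
612 hashes to 16; slot 16 is free => place at 16.
116 hashes to 15; 15,16 taken => place at 0.
571 hashes to 8; 8 taken => place at 9.
980 hashes to 14; slot 14 is free => place at 14.
33 hashes to 10; slot 10 is free => place at 10.
609 hashes to 15; 15,16,0 taken => place at 1.
164 hashes to 14; 14,15,16,0,1 taken => place at 2.
Table: [116, 609, 164, ., ., ., ., ., 282, 571, 33, ., ., ., 980, 677, 612]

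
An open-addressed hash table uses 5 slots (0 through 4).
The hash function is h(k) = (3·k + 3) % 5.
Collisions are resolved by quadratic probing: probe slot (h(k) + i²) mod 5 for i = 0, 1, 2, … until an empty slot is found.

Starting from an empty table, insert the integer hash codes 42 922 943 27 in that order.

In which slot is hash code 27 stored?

42 hashes to 4; slot 4 is free => place at 4.
922 hashes to 4; 4 taken => place at 0.
943 hashes to 2; slot 2 is free => place at 2.
27 hashes to 4; 4,0 taken => place at 3.
Table: [922, ., 943, 27, 42]

3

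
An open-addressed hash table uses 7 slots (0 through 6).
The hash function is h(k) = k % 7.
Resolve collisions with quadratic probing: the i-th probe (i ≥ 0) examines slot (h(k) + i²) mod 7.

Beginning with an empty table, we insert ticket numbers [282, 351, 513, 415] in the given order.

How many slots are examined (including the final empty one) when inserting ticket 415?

3

Insert 282: h=2, slot 2 empty → index 2.
Insert 351: h=1, slot 1 empty → index 1.
Insert 513: h=2, slot 2 occupied → index 3.
Insert 415: h=2, slots 2,3 occupied → index 6.
Table: [_, 351, 282, 513, _, _, 415]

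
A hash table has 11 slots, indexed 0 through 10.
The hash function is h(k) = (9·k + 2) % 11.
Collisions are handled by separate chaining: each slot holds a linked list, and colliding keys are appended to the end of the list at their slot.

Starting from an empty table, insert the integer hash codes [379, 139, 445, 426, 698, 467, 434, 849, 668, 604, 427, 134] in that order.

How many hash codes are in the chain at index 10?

Insert 379: h=3, bucket 3 empty → new chain.
Insert 139: h=10, bucket 10 empty → new chain.
Insert 445: h=3, bucket 3 nonempty → append to chain.
Insert 426: h=8, bucket 8 empty → new chain.
Insert 698: h=3, bucket 3 nonempty → append to chain.
Insert 467: h=3, bucket 3 nonempty → append to chain.
Insert 434: h=3, bucket 3 nonempty → append to chain.
Insert 849: h=9, bucket 9 empty → new chain.
Insert 668: h=8, bucket 8 nonempty → append to chain.
Insert 604: h=4, bucket 4 empty → new chain.
Insert 427: h=6, bucket 6 empty → new chain.
Insert 134: h=9, bucket 9 nonempty → append to chain.
Final buckets:
0: ∅
1: ∅
2: ∅
3: 379 -> 445 -> 698 -> 467 -> 434
4: 604
5: ∅
6: 427
7: ∅
8: 426 -> 668
9: 849 -> 134
10: 139

1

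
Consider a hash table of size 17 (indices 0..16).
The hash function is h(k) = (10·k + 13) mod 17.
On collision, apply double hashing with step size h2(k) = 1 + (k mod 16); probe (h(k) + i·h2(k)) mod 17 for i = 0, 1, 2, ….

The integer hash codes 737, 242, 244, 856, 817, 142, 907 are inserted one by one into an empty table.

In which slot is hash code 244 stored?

10

Insert 737: h=5, slot 5 empty -> index 5.
Insert 242: h=2, slot 2 empty -> index 2.
Insert 244: h=5, h2=5, slot 5 occupied -> index 10.
Insert 856: h=5, h2=9, slot 5 occupied -> index 14.
Insert 817: h=6, slot 6 empty -> index 6.
Insert 142: h=5, h2=15, slot 5 occupied -> index 3.
Insert 907: h=5, h2=12, slot 5 occupied -> index 0.
Table: [907, ∅, 242, 142, ∅, 737, 817, ∅, ∅, ∅, 244, ∅, ∅, ∅, 856, ∅, ∅]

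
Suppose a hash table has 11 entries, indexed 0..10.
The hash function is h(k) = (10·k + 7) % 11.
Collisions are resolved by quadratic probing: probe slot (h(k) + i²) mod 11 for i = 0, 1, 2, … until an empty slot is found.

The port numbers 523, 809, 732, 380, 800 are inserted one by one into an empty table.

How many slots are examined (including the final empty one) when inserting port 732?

523: h=1 => slot 1
809: h=1, probe 1,2 => slot 2
732: h=1, probe 1,2,5 => slot 5
380: h=1, probe 1,2,5,10 => slot 10
800: h=10, probe 10,0 => slot 0
Table: [800, 523, 809, ., ., 732, ., ., ., ., 380]

3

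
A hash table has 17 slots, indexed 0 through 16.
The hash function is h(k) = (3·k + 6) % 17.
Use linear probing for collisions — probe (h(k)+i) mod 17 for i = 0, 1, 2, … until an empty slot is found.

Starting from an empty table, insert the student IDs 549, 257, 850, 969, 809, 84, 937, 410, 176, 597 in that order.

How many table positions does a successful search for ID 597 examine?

Insert 549: h=4, slot 4 empty → index 4.
Insert 257: h=12, slot 12 empty → index 12.
Insert 850: h=6, slot 6 empty → index 6.
Insert 969: h=6, slot 6 occupied → index 7.
Insert 809: h=2, slot 2 empty → index 2.
Insert 84: h=3, slot 3 empty → index 3.
Insert 937: h=12, slot 12 occupied → index 13.
Insert 410: h=12, slots 12,13 occupied → index 14.
Insert 176: h=7, slot 7 occupied → index 8.
Insert 597: h=12, slots 12,13,14 occupied → index 15.
Table: [∅, ∅, 809, 84, 549, ∅, 850, 969, 176, ∅, ∅, ∅, 257, 937, 410, 597, ∅]
Lookup 597: h=12, probe 12,13,14,15 → found at 15.

4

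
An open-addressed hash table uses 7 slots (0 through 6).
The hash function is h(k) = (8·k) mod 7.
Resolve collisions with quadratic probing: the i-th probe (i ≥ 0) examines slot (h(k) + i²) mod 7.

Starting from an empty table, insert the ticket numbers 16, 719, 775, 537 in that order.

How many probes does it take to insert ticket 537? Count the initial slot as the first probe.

Insert 16: h=2, slot 2 empty → index 2.
Insert 719: h=5, slot 5 empty → index 5.
Insert 775: h=5, slot 5 occupied → index 6.
Insert 537: h=5, slots 5,6,2 occupied → index 0.
Table: [537, _, 16, _, _, 719, 775]

4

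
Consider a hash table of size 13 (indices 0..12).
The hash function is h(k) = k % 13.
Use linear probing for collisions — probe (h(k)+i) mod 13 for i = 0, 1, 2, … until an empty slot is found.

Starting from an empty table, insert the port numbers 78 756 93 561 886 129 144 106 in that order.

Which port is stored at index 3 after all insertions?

78: h=0 -> slot 0
756: h=2 -> slot 2
93: h=2, probe 2,3 -> slot 3
561: h=2, probe 2,3,4 -> slot 4
886: h=2, probe 2,3,4,5 -> slot 5
129: h=12 -> slot 12
144: h=1 -> slot 1
106: h=2, probe 2,3,4,5,6 -> slot 6
Table: [78, 144, 756, 93, 561, 886, 106, -, -, -, -, -, 129]

93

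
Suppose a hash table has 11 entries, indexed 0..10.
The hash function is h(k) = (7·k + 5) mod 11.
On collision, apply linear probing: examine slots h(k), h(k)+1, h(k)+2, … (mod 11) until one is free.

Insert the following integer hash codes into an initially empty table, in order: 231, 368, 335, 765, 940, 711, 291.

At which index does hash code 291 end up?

0

231: h=5 -> slot 5
368: h=7 -> slot 7
335: h=7, probe 7,8 -> slot 8
765: h=3 -> slot 3
940: h=7, probe 7,8,9 -> slot 9
711: h=10 -> slot 10
291: h=7, probe 7,8,9,10,0 -> slot 0
Table: [291, -, -, 765, -, 231, -, 368, 335, 940, 711]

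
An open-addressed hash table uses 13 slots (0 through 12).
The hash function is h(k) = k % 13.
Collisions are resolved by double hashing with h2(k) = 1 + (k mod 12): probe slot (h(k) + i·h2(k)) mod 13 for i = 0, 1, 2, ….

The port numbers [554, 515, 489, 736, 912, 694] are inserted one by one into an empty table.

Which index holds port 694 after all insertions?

554 hashes to 8; slot 8 is free -> place at 8.
515 hashes to 8, h2=12; 8 taken -> place at 7.
489 hashes to 8, h2=10; 8 taken -> place at 5.
736 hashes to 8, h2=5; 8 taken -> place at 0.
912 hashes to 2; slot 2 is free -> place at 2.
694 hashes to 5, h2=11; 5 taken -> place at 3.
Table: [736, —, 912, 694, —, 489, —, 515, 554, —, —, —, —]

3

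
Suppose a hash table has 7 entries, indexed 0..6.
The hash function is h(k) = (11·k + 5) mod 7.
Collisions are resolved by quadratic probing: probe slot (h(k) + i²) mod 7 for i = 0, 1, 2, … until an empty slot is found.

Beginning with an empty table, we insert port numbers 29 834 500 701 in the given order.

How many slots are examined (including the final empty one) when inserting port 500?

2

29: h=2 => slot 2
834: h=2, probe 2,3 => slot 3
500: h=3, probe 3,4 => slot 4
701: h=2, probe 2,3,6 => slot 6
Table: [., ., 29, 834, 500, ., 701]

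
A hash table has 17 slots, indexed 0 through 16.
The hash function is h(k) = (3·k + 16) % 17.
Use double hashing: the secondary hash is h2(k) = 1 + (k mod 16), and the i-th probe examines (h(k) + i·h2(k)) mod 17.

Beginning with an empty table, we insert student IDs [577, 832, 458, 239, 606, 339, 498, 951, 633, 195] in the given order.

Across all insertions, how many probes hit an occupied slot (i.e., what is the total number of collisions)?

6

Insert 577: h=13, slot 13 empty -> index 13.
Insert 832: h=13, h2=1, slot 13 occupied -> index 14.
Insert 458: h=13, h2=11, slot 13 occupied -> index 7.
Insert 239: h=2, slot 2 empty -> index 2.
Insert 606: h=15, slot 15 empty -> index 15.
Insert 339: h=13, h2=4, slot 13 occupied -> index 0.
Insert 498: h=14, h2=3, slots 14,0 occupied -> index 3.
Insert 951: h=13, h2=8, slot 13 occupied -> index 4.
Insert 633: h=11, slot 11 empty -> index 11.
Insert 195: h=6, slot 6 empty -> index 6.
Table: [339, ., 239, 498, 951, ., 195, 458, ., ., ., 633, ., 577, 832, 606, .]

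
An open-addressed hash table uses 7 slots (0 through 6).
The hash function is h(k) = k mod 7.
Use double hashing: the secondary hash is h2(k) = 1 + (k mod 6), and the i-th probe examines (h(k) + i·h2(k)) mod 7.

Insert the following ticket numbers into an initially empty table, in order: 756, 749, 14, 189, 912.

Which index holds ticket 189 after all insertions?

Insert 756: h=0, slot 0 empty -> index 0.
Insert 749: h=0, h2=6, slot 0 occupied -> index 6.
Insert 14: h=0, h2=3, slot 0 occupied -> index 3.
Insert 189: h=0, h2=4, slot 0 occupied -> index 4.
Insert 912: h=2, slot 2 empty -> index 2.
Table: [756, ∅, 912, 14, 189, ∅, 749]

4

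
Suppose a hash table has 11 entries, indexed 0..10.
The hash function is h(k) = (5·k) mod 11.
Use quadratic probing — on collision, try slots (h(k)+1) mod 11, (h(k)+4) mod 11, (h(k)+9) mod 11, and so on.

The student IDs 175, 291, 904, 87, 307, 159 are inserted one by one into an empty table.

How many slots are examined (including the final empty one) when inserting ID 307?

175: h=6 -> slot 6
291: h=3 -> slot 3
904: h=10 -> slot 10
87: h=6, probe 6,7 -> slot 7
307: h=6, probe 6,7,10,4 -> slot 4
159: h=3, probe 3,4,7,1 -> slot 1
Table: [-, 159, -, 291, 307, -, 175, 87, -, -, 904]

4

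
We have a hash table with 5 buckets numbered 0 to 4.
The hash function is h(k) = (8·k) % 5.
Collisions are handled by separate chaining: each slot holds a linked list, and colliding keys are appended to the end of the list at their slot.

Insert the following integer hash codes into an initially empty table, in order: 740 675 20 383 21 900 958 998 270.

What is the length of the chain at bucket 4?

3

Insert 740: h=0, bucket 0 empty → new chain.
Insert 675: h=0, bucket 0 nonempty → append to chain.
Insert 20: h=0, bucket 0 nonempty → append to chain.
Insert 383: h=4, bucket 4 empty → new chain.
Insert 21: h=3, bucket 3 empty → new chain.
Insert 900: h=0, bucket 0 nonempty → append to chain.
Insert 958: h=4, bucket 4 nonempty → append to chain.
Insert 998: h=4, bucket 4 nonempty → append to chain.
Insert 270: h=0, bucket 0 nonempty → append to chain.
Final buckets:
0: 740 -> 675 -> 20 -> 900 -> 270
1: —
2: —
3: 21
4: 383 -> 958 -> 998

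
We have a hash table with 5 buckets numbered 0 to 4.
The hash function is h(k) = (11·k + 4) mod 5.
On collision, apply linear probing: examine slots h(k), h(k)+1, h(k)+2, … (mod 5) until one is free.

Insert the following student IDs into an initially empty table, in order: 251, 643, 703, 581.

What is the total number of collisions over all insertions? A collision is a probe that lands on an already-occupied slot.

2

Insert 251: h=0, slot 0 empty -> index 0.
Insert 643: h=2, slot 2 empty -> index 2.
Insert 703: h=2, slot 2 occupied -> index 3.
Insert 581: h=0, slot 0 occupied -> index 1.
Table: [251, 581, 643, 703, -]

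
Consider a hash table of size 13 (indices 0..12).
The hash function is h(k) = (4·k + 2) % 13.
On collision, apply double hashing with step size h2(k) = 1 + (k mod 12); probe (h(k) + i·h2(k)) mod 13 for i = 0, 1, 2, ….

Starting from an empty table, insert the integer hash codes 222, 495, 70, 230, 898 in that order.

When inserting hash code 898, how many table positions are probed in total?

2

222 hashes to 6; slot 6 is free => place at 6.
495 hashes to 6, h2=4; 6 taken => place at 10.
70 hashes to 9; slot 9 is free => place at 9.
230 hashes to 12; slot 12 is free => place at 12.
898 hashes to 6, h2=11; 6 taken => place at 4.
Table: [—, —, —, —, 898, —, 222, —, —, 70, 495, —, 230]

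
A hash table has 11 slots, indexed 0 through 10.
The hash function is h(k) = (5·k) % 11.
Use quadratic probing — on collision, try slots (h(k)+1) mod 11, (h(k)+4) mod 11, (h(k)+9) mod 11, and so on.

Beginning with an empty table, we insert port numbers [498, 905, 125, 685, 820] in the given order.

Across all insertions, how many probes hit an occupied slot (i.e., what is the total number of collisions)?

498 hashes to 4; slot 4 is free => place at 4.
905 hashes to 4; 4 taken => place at 5.
125 hashes to 9; slot 9 is free => place at 9.
685 hashes to 4; 4,5 taken => place at 8.
820 hashes to 8; 8,9 taken => place at 1.
Table: [-, 820, -, -, 498, 905, -, -, 685, 125, -]

5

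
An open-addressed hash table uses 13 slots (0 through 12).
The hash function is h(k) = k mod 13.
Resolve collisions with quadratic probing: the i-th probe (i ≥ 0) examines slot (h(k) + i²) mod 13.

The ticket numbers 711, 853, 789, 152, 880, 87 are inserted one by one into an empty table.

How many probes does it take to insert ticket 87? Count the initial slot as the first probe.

711 hashes to 9; slot 9 is free → place at 9.
853 hashes to 8; slot 8 is free → place at 8.
789 hashes to 9; 9 taken → place at 10.
152 hashes to 9; 9,10 taken → place at 0.
880 hashes to 9; 9,10,0 taken → place at 5.
87 hashes to 9; 9,10,0,5 taken → place at 12.
Table: [152, _, _, _, _, 880, _, _, 853, 711, 789, _, 87]

5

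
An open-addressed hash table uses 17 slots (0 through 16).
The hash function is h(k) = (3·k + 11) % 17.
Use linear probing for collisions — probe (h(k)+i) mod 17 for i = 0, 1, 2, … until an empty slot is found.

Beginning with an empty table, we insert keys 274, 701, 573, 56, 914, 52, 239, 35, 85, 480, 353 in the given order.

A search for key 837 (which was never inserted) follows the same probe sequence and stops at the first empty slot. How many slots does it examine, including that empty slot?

274 hashes to 0; slot 0 is free => place at 0.
701 hashes to 6; slot 6 is free => place at 6.
573 hashes to 13; slot 13 is free => place at 13.
56 hashes to 9; slot 9 is free => place at 9.
914 hashes to 16; slot 16 is free => place at 16.
52 hashes to 14; slot 14 is free => place at 14.
239 hashes to 14; 14 taken => place at 15.
35 hashes to 14; 14,15,16,0 taken => place at 1.
85 hashes to 11; slot 11 is free => place at 11.
480 hashes to 6; 6 taken => place at 7.
353 hashes to 16; 16,0,1 taken => place at 2.
Table: [274, 35, 353, ∅, ∅, ∅, 701, 480, ∅, 56, ∅, 85, ∅, 573, 52, 239, 914]
Lookup 837: h=6, probe 6,7,8 → slot 8 empty, not found.

3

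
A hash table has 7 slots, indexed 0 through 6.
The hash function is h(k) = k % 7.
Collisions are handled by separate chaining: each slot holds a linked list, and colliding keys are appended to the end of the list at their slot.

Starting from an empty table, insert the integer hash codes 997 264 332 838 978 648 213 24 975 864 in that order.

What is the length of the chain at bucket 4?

1

Insert 997: h=3, bucket 3 empty -> new chain.
Insert 264: h=5, bucket 5 empty -> new chain.
Insert 332: h=3, bucket 3 nonempty -> append to chain.
Insert 838: h=5, bucket 5 nonempty -> append to chain.
Insert 978: h=5, bucket 5 nonempty -> append to chain.
Insert 648: h=4, bucket 4 empty -> new chain.
Insert 213: h=3, bucket 3 nonempty -> append to chain.
Insert 24: h=3, bucket 3 nonempty -> append to chain.
Insert 975: h=2, bucket 2 empty -> new chain.
Insert 864: h=3, bucket 3 nonempty -> append to chain.
Final buckets:
0: ∅
1: ∅
2: 975
3: 997 -> 332 -> 213 -> 24 -> 864
4: 648
5: 264 -> 838 -> 978
6: ∅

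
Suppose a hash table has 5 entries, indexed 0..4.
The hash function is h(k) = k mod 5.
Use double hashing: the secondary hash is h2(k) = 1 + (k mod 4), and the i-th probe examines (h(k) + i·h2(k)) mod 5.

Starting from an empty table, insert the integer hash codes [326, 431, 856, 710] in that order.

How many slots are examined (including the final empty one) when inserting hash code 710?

2

326 hashes to 1; slot 1 is free -> place at 1.
431 hashes to 1, h2=4; 1 taken -> place at 0.
856 hashes to 1, h2=1; 1 taken -> place at 2.
710 hashes to 0, h2=3; 0 taken -> place at 3.
Table: [431, 326, 856, 710, ∅]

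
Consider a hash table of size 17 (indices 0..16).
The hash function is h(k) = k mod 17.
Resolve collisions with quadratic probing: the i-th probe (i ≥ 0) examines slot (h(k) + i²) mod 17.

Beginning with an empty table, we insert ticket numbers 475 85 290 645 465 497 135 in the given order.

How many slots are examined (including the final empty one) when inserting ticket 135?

4

475: h=16 → slot 16
85: h=0 → slot 0
290: h=1 → slot 1
645: h=16, probe 16,0,3 → slot 3
465: h=6 → slot 6
497: h=4 → slot 4
135: h=16, probe 16,0,3,8 → slot 8
Table: [85, 290, _, 645, 497, _, 465, _, 135, _, _, _, _, _, _, _, 475]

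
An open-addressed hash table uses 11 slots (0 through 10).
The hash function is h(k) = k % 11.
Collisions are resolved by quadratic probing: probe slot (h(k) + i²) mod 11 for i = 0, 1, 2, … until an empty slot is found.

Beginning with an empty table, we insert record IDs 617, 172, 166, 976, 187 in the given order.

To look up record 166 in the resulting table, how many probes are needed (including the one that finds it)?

2

617: h=1 => slot 1
172: h=7 => slot 7
166: h=1, probe 1,2 => slot 2
976: h=8 => slot 8
187: h=0 => slot 0
Table: [187, 617, 166, _, _, _, _, 172, 976, _, _]
Lookup 166: h=1, probe 1,2 → found at 2.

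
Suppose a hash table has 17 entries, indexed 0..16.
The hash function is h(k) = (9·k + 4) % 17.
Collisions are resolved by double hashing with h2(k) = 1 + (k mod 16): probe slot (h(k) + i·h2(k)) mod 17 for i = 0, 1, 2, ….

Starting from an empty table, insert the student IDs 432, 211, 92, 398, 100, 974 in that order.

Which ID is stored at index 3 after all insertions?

432 hashes to 16; slot 16 is free => place at 16.
211 hashes to 16, h2=4; 16 taken => place at 3.
92 hashes to 16, h2=13; 16 taken => place at 12.
398 hashes to 16, h2=15; 16 taken => place at 14.
100 hashes to 3, h2=5; 3 taken => place at 8.
974 hashes to 15; slot 15 is free => place at 15.
Table: [—, —, —, 211, —, —, —, —, 100, —, —, —, 92, —, 398, 974, 432]

211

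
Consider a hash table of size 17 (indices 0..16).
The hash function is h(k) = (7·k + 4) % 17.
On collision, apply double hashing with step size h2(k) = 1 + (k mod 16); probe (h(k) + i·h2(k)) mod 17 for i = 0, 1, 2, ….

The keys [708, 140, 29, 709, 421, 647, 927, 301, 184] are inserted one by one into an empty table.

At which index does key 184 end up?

1

Insert 708: h=13, slot 13 empty -> index 13.
Insert 140: h=15, slot 15 empty -> index 15.
Insert 29: h=3, slot 3 empty -> index 3.
Insert 709: h=3, h2=6, slot 3 occupied -> index 9.
Insert 421: h=10, slot 10 empty -> index 10.
Insert 647: h=11, slot 11 empty -> index 11.
Insert 927: h=16, slot 16 empty -> index 16.
Insert 301: h=3, h2=14, slot 3 occupied -> index 0.
Insert 184: h=0, h2=9, slots 0,9 occupied -> index 1.
Table: [301, 184, —, 29, —, —, —, —, —, 709, 421, 647, —, 708, —, 140, 927]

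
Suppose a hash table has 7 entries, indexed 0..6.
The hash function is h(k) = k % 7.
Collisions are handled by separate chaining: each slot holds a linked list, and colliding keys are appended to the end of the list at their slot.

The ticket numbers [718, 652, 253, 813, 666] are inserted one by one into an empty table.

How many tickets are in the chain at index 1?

4

Insert 718: h=4, bucket 4 empty -> new chain.
Insert 652: h=1, bucket 1 empty -> new chain.
Insert 253: h=1, bucket 1 nonempty -> append to chain.
Insert 813: h=1, bucket 1 nonempty -> append to chain.
Insert 666: h=1, bucket 1 nonempty -> append to chain.
Final buckets:
0: —
1: 652 -> 253 -> 813 -> 666
2: —
3: —
4: 718
5: —
6: —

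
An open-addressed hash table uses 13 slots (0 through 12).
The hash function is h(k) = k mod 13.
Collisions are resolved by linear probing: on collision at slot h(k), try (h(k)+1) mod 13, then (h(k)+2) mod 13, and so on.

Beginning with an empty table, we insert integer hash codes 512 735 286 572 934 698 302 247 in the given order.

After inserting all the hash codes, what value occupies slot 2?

Insert 512: h=5, slot 5 empty -> index 5.
Insert 735: h=7, slot 7 empty -> index 7.
Insert 286: h=0, slot 0 empty -> index 0.
Insert 572: h=0, slot 0 occupied -> index 1.
Insert 934: h=11, slot 11 empty -> index 11.
Insert 698: h=9, slot 9 empty -> index 9.
Insert 302: h=3, slot 3 empty -> index 3.
Insert 247: h=0, slots 0,1 occupied -> index 2.
Table: [286, 572, 247, 302, —, 512, —, 735, —, 698, —, 934, —]

247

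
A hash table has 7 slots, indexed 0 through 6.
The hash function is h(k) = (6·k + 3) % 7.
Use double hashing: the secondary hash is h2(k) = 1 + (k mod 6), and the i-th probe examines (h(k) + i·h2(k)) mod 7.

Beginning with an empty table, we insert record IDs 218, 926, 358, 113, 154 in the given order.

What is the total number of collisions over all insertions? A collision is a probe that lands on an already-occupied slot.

4

218 hashes to 2; slot 2 is free -> place at 2.
926 hashes to 1; slot 1 is free -> place at 1.
358 hashes to 2, h2=5; 2 taken -> place at 0.
113 hashes to 2, h2=6; 2,1,0 taken -> place at 6.
154 hashes to 3; slot 3 is free -> place at 3.
Table: [358, 926, 218, 154, _, _, 113]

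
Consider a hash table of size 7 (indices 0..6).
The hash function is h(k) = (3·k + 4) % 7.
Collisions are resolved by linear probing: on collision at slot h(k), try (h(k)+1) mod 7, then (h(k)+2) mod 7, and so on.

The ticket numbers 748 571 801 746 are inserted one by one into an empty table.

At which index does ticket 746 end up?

Insert 748: h=1, slot 1 empty → index 1.
Insert 571: h=2, slot 2 empty → index 2.
Insert 801: h=6, slot 6 empty → index 6.
Insert 746: h=2, slot 2 occupied → index 3.
Table: [-, 748, 571, 746, -, -, 801]

3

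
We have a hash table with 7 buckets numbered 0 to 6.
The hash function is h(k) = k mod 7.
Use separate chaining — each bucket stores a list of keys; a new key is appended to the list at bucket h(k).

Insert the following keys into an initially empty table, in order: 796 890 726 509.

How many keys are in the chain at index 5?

Insert 796: h=5, bucket 5 empty → new chain.
Insert 890: h=1, bucket 1 empty → new chain.
Insert 726: h=5, bucket 5 nonempty → append to chain.
Insert 509: h=5, bucket 5 nonempty → append to chain.
Final buckets:
0: -
1: 890
2: -
3: -
4: -
5: 796 -> 726 -> 509
6: -

3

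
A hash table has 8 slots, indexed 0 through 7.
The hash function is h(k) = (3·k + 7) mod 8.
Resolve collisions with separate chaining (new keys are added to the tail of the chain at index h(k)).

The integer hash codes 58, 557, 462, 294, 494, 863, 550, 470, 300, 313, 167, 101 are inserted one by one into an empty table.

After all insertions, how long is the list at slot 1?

58 → bucket 5
557 → bucket 6
462 → bucket 1
294 → bucket 1 (collision)
494 → bucket 1 (collision)
863 → bucket 4
550 → bucket 1 (collision)
470 → bucket 1 (collision)
300 → bucket 3
313 → bucket 2
167 → bucket 4 (collision)
101 → bucket 6 (collision)
Final buckets:
0: _
1: 462 -> 294 -> 494 -> 550 -> 470
2: 313
3: 300
4: 863 -> 167
5: 58
6: 557 -> 101
7: _

5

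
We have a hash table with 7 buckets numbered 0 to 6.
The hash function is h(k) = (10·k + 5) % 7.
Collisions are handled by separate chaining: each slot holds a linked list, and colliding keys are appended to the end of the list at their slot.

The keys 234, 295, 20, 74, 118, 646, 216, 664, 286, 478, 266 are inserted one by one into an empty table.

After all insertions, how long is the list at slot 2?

5

234 → bucket 0
295 → bucket 1
20 → bucket 2
74 → bucket 3
118 → bucket 2 (collision)
646 → bucket 4
216 → bucket 2 (collision)
664 → bucket 2 (collision)
286 → bucket 2 (collision)
478 → bucket 4 (collision)
266 → bucket 5
Final buckets:
0: 234
1: 295
2: 20 -> 118 -> 216 -> 664 -> 286
3: 74
4: 646 -> 478
5: 266
6: -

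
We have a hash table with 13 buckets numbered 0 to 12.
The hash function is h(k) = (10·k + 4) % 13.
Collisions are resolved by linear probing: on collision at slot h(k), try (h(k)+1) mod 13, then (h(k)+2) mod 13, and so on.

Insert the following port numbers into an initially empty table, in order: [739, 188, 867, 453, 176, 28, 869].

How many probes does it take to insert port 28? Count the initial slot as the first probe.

Insert 739: h=10, slot 10 empty => index 10.
Insert 188: h=12, slot 12 empty => index 12.
Insert 867: h=3, slot 3 empty => index 3.
Insert 453: h=10, slot 10 occupied => index 11.
Insert 176: h=9, slot 9 empty => index 9.
Insert 28: h=11, slots 11,12 occupied => index 0.
Insert 869: h=10, slots 10,11,12,0 occupied => index 1.
Table: [28, 869, ., 867, ., ., ., ., ., 176, 739, 453, 188]

3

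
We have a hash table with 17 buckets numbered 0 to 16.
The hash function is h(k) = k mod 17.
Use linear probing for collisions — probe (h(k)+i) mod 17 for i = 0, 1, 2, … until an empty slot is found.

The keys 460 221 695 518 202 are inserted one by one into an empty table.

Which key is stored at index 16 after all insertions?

Insert 460: h=1, slot 1 empty → index 1.
Insert 221: h=0, slot 0 empty → index 0.
Insert 695: h=15, slot 15 empty → index 15.
Insert 518: h=8, slot 8 empty → index 8.
Insert 202: h=15, slot 15 occupied → index 16.
Table: [221, 460, -, -, -, -, -, -, 518, -, -, -, -, -, -, 695, 202]

202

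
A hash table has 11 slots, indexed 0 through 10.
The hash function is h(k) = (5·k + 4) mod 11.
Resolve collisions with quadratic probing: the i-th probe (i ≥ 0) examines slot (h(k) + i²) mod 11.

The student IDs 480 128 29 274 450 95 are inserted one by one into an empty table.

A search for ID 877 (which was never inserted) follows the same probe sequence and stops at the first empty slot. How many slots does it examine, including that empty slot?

2

Insert 480: h=6, slot 6 empty → index 6.
Insert 128: h=6, slot 6 occupied → index 7.
Insert 29: h=6, slots 6,7 occupied → index 10.
Insert 274: h=10, slot 10 occupied → index 0.
Insert 450: h=10, slots 10,0 occupied → index 3.
Insert 95: h=6, slots 6,7,10 occupied → index 4.
Table: [274, _, _, 450, 95, _, 480, 128, _, _, 29]
Lookup 877: h=0, probe 0,1 → slot 1 empty, not found.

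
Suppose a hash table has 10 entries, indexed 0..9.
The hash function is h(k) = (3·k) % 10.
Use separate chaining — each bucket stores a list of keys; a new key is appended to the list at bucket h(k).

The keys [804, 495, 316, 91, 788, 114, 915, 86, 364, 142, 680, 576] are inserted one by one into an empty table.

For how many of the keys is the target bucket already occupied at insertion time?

5

804 → bucket 2
495 → bucket 5
316 → bucket 8
91 → bucket 3
788 → bucket 4
114 → bucket 2 (collision)
915 → bucket 5 (collision)
86 → bucket 8 (collision)
364 → bucket 2 (collision)
142 → bucket 6
680 → bucket 0
576 → bucket 8 (collision)
Final buckets:
0: 680
1: -
2: 804 -> 114 -> 364
3: 91
4: 788
5: 495 -> 915
6: 142
7: -
8: 316 -> 86 -> 576
9: -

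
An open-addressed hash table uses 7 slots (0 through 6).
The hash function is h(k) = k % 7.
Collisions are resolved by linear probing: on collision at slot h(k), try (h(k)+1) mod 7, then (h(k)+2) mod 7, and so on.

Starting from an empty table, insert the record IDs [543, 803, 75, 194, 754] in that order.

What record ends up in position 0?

Insert 543: h=4, slot 4 empty -> index 4.
Insert 803: h=5, slot 5 empty -> index 5.
Insert 75: h=5, slot 5 occupied -> index 6.
Insert 194: h=5, slots 5,6 occupied -> index 0.
Insert 754: h=5, slots 5,6,0 occupied -> index 1.
Table: [194, 754, —, —, 543, 803, 75]

194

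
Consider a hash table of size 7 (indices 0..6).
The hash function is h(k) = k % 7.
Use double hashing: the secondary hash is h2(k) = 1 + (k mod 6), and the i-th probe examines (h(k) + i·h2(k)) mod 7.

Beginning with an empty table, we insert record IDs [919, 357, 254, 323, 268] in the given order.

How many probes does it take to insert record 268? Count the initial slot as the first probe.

4

919: h=2 => slot 2
357: h=0 => slot 0
254: h=2, h2=3, probe 2,5 => slot 5
323: h=1 => slot 1
268: h=2, h2=5, probe 2,0,5,3 => slot 3
Table: [357, 323, 919, 268, _, 254, _]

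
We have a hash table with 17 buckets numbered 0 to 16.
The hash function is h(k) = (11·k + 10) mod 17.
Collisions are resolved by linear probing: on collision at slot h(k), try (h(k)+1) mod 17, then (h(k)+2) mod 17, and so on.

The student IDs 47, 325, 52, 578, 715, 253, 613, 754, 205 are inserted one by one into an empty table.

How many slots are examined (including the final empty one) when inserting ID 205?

6

47 hashes to 0; slot 0 is free → place at 0.
325 hashes to 15; slot 15 is free → place at 15.
52 hashes to 4; slot 4 is free → place at 4.
578 hashes to 10; slot 10 is free → place at 10.
715 hashes to 4; 4 taken → place at 5.
253 hashes to 5; 5 taken → place at 6.
613 hashes to 4; 4,5,6 taken → place at 7.
754 hashes to 8; slot 8 is free → place at 8.
205 hashes to 4; 4,5,6,7,8 taken → place at 9.
Table: [47, —, —, —, 52, 715, 253, 613, 754, 205, 578, —, —, —, —, 325, —]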